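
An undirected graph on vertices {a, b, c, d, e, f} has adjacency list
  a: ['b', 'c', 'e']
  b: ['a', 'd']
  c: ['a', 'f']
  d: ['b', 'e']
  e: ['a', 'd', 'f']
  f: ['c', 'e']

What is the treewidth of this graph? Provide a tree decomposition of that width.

Treewidth 2.
Bags: B1 = {c, e, f}  B2 = {a, c, e}  B3 = {a, d, e}  B4 = {a, b, d}
Tree: B1–B2, B2–B3, B3–B4

Every bag has size at most 3, so the width is 3 − 1 = 2 and tw(G) ≤ 2. For the lower bound, G contains the cycle f–c–a–e–f, so G is not a forest; only forests have treewidth ≤ 1, hence tw(G) ≥ 2. Hence tw(G) = 2 exactly.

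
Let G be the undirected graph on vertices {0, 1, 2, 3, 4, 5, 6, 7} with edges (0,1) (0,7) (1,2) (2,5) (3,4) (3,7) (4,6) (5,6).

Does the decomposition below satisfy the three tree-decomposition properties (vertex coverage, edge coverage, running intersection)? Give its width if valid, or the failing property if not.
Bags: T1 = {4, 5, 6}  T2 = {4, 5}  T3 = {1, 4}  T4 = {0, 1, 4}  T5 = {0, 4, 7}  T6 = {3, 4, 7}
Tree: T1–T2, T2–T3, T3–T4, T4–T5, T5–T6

No — vertex 2 appears in no bag.

A tree decomposition must satisfy three properties: every vertex lies in some bag; for every edge, both endpoints lie together in some bag; and for every vertex, the bags containing it form a connected subtree. Here vertex 2 appears in no bag, so the decomposition is invalid.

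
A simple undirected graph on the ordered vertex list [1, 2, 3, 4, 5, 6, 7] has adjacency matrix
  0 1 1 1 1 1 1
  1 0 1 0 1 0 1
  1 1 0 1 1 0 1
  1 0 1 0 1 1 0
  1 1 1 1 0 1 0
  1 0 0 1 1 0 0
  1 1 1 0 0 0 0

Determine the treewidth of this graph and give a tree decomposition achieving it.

Each bag holds 4 vertices, so the decomposition has width 3, which upper-bounds the treewidth. For the lower bound, the 4 vertices {1, 2, 3, 5} are pairwise adjacent, and any tree decomposition puts a clique entirely inside one bag — forcing width ≥ 3. Combining the bounds, tw(G) = 3.

Treewidth 3.
One such decomposition:
Bags: B1 = {1, 2, 3, 5}  B2 = {1, 2, 3, 7}  B3 = {1, 3, 4, 5}  B4 = {1, 4, 5, 6}
Tree: B1–B2, B1–B3, B3–B4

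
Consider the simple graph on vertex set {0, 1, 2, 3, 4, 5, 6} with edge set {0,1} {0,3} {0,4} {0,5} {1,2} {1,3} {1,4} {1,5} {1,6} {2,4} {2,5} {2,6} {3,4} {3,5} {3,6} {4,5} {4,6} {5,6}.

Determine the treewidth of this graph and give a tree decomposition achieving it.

Treewidth 4.
Bags: B1 = {0, 1, 3, 4, 5}  B2 = {1, 3, 4, 5, 6}  B3 = {1, 2, 4, 5, 6}
Tree: B1–B2, B2–B3

Each bag holds 5 vertices, so the decomposition has width 4, which upper-bounds the treewidth. Conversely, {1, 2, 4, 5, 6} is a clique of size 5, and the vertices of any clique must share a bag in every tree decomposition; so some bag has ≥ 5 vertices and tw(G) ≥ 4. Hence tw(G) = 4 exactly.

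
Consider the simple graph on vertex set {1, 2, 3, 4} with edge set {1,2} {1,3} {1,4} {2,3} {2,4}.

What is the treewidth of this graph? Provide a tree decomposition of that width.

The largest bag has 3 vertices, giving width 2; this decomposition certifies tw(G) ≤ 2. Conversely, {1, 2, 3} is a clique of size 3, and the vertices of any clique must share a bag in every tree decomposition; so some bag has ≥ 3 vertices and tw(G) ≥ 2. Combining the bounds, tw(G) = 2.

Treewidth 2.
One optimal decomposition is:
Bags: B1 = {1, 2, 3}  B2 = {1, 2, 4}
Tree: B1–B2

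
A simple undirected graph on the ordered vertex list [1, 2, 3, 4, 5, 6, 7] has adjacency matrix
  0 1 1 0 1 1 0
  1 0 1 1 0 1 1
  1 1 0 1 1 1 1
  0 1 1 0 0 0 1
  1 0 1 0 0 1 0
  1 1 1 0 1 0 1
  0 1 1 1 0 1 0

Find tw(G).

3

A width-3 tree decomposition is:
Bags: B1 = {1, 2, 3, 6}  B2 = {2, 3, 6, 7}  B3 = {1, 3, 5, 6}  B4 = {2, 3, 4, 7}
Tree: B1–B2, B1–B3, B2–B4
The largest bag has 4 vertices, giving width 3; this decomposition certifies tw(G) ≤ 3. Conversely, {2, 3, 4, 7} is a clique of size 4, and the vertices of any clique must share a bag in every tree decomposition; so some bag has ≥ 4 vertices and tw(G) ≥ 3. Combining the bounds, tw(G) = 3.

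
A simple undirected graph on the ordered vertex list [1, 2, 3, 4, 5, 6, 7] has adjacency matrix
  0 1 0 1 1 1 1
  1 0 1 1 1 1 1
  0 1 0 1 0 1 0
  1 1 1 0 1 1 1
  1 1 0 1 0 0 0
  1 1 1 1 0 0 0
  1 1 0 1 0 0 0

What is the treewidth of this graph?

A width-3 tree decomposition is:
Bags: B1 = {1, 2, 4, 5}  B2 = {1, 2, 4, 7}  B3 = {1, 2, 4, 6}  B4 = {2, 3, 4, 6}
Tree: B1–B2, B1–B3, B3–B4
Every bag has size at most 4, so the width is 4 − 1 = 3 and tw(G) ≤ 3. Conversely, {1, 2, 4, 5} is a clique of size 4, and the vertices of any clique must share a bag in every tree decomposition; so some bag has ≥ 4 vertices and tw(G) ≥ 3. The upper and lower bounds meet at 3, so that is the treewidth.

3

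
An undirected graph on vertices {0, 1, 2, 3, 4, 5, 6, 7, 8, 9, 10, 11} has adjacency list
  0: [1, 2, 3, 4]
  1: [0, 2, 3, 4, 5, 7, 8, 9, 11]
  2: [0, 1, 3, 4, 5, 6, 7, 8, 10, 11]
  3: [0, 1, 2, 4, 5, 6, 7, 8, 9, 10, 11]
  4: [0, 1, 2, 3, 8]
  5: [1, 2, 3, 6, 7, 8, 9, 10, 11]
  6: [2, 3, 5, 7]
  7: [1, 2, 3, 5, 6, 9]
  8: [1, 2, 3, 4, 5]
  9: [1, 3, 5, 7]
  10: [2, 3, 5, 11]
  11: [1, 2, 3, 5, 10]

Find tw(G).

A width-4 tree decomposition is:
Bags: B1 = {1, 2, 3, 4, 8}  B2 = {0, 1, 2, 3, 4}  B3 = {1, 2, 3, 5, 8}  B4 = {1, 2, 3, 5, 11}  B5 = {1, 2, 3, 5, 7}  B6 = {2, 3, 5, 6, 7}  B7 = {2, 3, 5, 10, 11}  B8 = {1, 3, 5, 7, 9}
Tree: B1–B2, B1–B3, B3–B4, B3–B5, B5–B6, B4–B7, B5–B8
Every bag has size at most 5, so the width is 5 − 1 = 4 and tw(G) ≤ 4. For the lower bound, the 5 vertices {1, 3, 5, 7, 9} are pairwise adjacent, and any tree decomposition puts a clique entirely inside one bag — forcing width ≥ 4. Therefore the treewidth is 4.

4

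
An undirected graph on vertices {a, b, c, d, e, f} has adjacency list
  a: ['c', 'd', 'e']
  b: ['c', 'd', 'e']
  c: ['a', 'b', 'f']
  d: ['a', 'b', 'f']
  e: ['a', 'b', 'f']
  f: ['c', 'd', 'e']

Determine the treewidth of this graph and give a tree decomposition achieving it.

The largest bag has 4 vertices, giving width 3; this decomposition certifies tw(G) ≤ 3. For the lower bound: the 4 vertex sets {a,c}, {e,f}, {b}, {d} are disjoint, each induces a connected subgraph, and every pair is joined by at least one edge of G. Contracting each set to a single vertex therefore yields K_{4} as a minor, and since treewidth is minor-monotone, tw(G) ≥ tw(K_{4}) = 3. Hence tw(G) = 3 exactly.

Treewidth 3.
One optimal decomposition is:
Bags: B1 = {a, b, c, f}  B2 = {a, b, e, f}  B3 = {a, b, d, f}
Tree: B1–B2, B2–B3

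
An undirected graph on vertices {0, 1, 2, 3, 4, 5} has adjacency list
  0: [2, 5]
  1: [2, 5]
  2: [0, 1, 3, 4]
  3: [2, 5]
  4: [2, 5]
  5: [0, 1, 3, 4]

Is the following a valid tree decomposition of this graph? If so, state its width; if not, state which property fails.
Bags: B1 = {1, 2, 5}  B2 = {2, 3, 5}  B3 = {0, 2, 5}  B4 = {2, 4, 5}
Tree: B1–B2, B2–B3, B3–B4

Yes; width 2.

Every vertex of G appears in some bag (union = {0, 1, 2, 3, 4, 5}); every edge is covered by a bag; and for each vertex v the set of bags containing v is connected in the bag tree. The decomposition is therefore valid. The largest bag has 3 vertices, so the width is 2.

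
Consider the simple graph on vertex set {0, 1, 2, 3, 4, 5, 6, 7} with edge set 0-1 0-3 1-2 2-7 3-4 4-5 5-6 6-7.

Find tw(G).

A width-2 tree decomposition is:
Bags: B1 = {0, 3, 4}  B2 = {0, 1, 4}  B3 = {1, 2, 4}  B4 = {2, 4, 7}  B5 = {4, 6, 7}  B6 = {4, 5, 6}
Tree: B1–B2, B2–B3, B3–B4, B4–B5, B5–B6
The largest bag has 3 vertices, giving width 2; this decomposition certifies tw(G) ≤ 2. Since 4–3–0–1–2–7–6–5–4 is a cycle in G, G is not acyclic. Forests are exactly the graphs of treewidth ≤ 1, so tw(G) ≥ 2. Combining the bounds, tw(G) = 2.

2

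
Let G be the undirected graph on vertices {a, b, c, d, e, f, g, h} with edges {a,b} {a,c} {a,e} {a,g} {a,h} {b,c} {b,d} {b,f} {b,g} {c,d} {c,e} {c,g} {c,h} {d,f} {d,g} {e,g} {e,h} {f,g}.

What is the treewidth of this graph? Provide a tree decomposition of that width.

Every bag has size at most 4, so the width is 4 − 1 = 3 and tw(G) ≤ 3. Conversely, {a, c, e, g} is a clique of size 4, and the vertices of any clique must share a bag in every tree decomposition; so some bag has ≥ 4 vertices and tw(G) ≥ 3. The upper and lower bounds meet at 3, so that is the treewidth.

Treewidth 3.
One such decomposition:
Bags: B1 = {a, b, c, g}  B2 = {b, c, d, g}  B3 = {a, c, e, g}  B4 = {b, d, f, g}  B5 = {a, c, e, h}
Tree: B1–B2, B1–B3, B2–B4, B3–B5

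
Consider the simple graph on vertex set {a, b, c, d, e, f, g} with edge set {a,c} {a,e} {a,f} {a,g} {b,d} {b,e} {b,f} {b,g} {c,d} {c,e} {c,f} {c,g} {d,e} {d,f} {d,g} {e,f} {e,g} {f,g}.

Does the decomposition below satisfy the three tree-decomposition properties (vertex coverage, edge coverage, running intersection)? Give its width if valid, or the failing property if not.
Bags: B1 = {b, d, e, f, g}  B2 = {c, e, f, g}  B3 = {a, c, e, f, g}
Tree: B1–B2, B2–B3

No — edge (d,c) lies in no bag.

A tree decomposition must satisfy three properties: every vertex lies in some bag; for every edge, both endpoints lie together in some bag; and for every vertex, the bags containing it form a connected subtree. Here edge (d,c) lies in no bag, so the decomposition is invalid.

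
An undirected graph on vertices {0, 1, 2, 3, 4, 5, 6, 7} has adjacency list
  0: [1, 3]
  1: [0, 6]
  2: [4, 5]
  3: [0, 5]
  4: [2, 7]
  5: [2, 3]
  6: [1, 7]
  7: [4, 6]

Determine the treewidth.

A width-2 tree decomposition is:
Bags: B1 = {1, 6, 7}  B2 = {1, 4, 7}  B3 = {1, 2, 4}  B4 = {1, 2, 5}  B5 = {1, 3, 5}  B6 = {0, 1, 3}
Tree: B1–B2, B2–B3, B3–B4, B4–B5, B5–B6
The largest bag has 3 vertices, giving width 2; this decomposition certifies tw(G) ≤ 2. Since 1–6–7–4–2–5–3–0–1 is a cycle in G, G is not acyclic. Forests are exactly the graphs of treewidth ≤ 1, so tw(G) ≥ 2. The upper and lower bounds meet at 2, so that is the treewidth.

2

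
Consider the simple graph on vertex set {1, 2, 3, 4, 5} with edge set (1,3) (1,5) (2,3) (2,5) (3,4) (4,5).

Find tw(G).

A width-2 tree decomposition is:
Bags: B1 = {1, 3, 5}  B2 = {2, 3, 5}  B3 = {3, 4, 5}
Tree: B1–B2, B2–B3
The largest bag has 3 vertices, giving width 2; this decomposition certifies tw(G) ≤ 2. The edges 1–3–2–5–1 form a cycle, so G is not a tree and its treewidth is at least 2. Therefore the treewidth is 2.

2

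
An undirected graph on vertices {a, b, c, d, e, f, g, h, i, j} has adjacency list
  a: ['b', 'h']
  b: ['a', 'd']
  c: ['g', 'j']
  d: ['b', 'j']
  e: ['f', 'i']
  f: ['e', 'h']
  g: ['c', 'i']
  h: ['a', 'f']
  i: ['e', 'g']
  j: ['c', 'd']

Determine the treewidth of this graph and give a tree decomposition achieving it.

The largest bag has 3 vertices, giving width 2; this decomposition certifies tw(G) ≤ 2. For the lower bound, G contains the cycle i–g–c–j–d–b–a–h–f–e–i, so G is not a forest; only forests have treewidth ≤ 1, hence tw(G) ≥ 2. Combining the bounds, tw(G) = 2.

Treewidth 2.
Bags: B1 = {c, g, i}  B2 = {c, i, j}  B3 = {d, i, j}  B4 = {b, d, i}  B5 = {a, b, i}  B6 = {a, h, i}  B7 = {f, h, i}  B8 = {e, f, i}
Tree: B1–B2, B2–B3, B3–B4, B4–B5, B5–B6, B6–B7, B7–B8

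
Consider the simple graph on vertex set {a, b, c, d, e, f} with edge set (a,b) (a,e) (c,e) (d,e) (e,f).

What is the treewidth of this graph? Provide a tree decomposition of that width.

Treewidth 1.
Bags: B1 = {a, e}  B2 = {c, e}  B3 = {a, b}  B4 = {e, f}  B5 = {d, e}
Tree: B1–B2, B1–B3, B2–B4, B4–B5

The largest bag has 2 vertices, giving width 1; this decomposition certifies tw(G) ≤ 1. Any graph with an edge has treewidth ≥ 1, and G has the edge e–a. The upper and lower bounds meet at 1, so that is the treewidth.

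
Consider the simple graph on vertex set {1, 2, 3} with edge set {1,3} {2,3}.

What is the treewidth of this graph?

1

A width-1 tree decomposition is:
Bags: B1 = {2, 3}  B2 = {1, 3}
Tree: B1–B2
The largest bag has 2 vertices, giving width 1; this decomposition certifies tw(G) ≤ 1. Since G has at least one edge (e.g. 3–2), it is not an edgeless graph, so tw(G) ≥ 1. Combining the bounds, tw(G) = 1.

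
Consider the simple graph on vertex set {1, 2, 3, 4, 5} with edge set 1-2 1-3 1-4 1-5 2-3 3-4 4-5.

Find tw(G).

2

A width-2 tree decomposition is:
Bags: B1 = {1, 3, 4}  B2 = {1, 2, 3}  B3 = {1, 4, 5}
Tree: B1–B2, B1–B3
The largest bag has 3 vertices, giving width 2; this decomposition certifies tw(G) ≤ 2. For the lower bound, the 3 vertices {1, 2, 3} are pairwise adjacent, and any tree decomposition puts a clique entirely inside one bag — forcing width ≥ 2. Combining the bounds, tw(G) = 2.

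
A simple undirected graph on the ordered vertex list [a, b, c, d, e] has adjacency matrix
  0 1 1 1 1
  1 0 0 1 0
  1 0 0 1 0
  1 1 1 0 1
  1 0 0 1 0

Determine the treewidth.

A width-2 tree decomposition is:
Bags: B1 = {a, c, d}  B2 = {a, b, d}  B3 = {a, d, e}
Tree: B1–B2, B2–B3
Each bag holds 3 vertices, so the decomposition has width 2, which upper-bounds the treewidth. For the lower bound, the 3 vertices {a, d, e} are pairwise adjacent, and any tree decomposition puts a clique entirely inside one bag — forcing width ≥ 2. Hence tw(G) = 2 exactly.

2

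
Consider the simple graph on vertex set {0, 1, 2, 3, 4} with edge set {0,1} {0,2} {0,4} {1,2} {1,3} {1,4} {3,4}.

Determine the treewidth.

A width-2 tree decomposition is:
Bags: B1 = {0, 1, 4}  B2 = {1, 3, 4}  B3 = {0, 1, 2}
Tree: B1–B2, B1–B3
Each bag holds 3 vertices, so the decomposition has width 2, which upper-bounds the treewidth. For the lower bound, the 3 vertices {0, 1, 2} are pairwise adjacent, and any tree decomposition puts a clique entirely inside one bag — forcing width ≥ 2. Therefore the treewidth is 2.

2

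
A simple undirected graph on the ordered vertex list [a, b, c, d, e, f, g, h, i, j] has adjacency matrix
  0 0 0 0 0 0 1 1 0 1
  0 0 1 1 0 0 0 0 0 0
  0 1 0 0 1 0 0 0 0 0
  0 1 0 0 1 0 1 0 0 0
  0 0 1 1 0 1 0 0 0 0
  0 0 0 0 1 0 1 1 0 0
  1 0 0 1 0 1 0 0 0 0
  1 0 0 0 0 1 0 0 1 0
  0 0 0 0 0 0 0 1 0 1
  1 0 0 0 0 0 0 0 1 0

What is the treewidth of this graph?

A width-2 tree decomposition is:
Bags: B1 = {b, c, e}  B2 = {b, d, e}  B3 = {d, e, f}  B4 = {d, f, g}  B5 = {f, g, h}  B6 = {a, g, h}  B7 = {a, h, i}  B8 = {a, i, j}
Tree: B1–B2, B2–B3, B3–B4, B4–B5, B5–B6, B6–B7, B7–B8
Every bag has size at most 3, so the width is 3 − 1 = 2 and tw(G) ≤ 2. Since c–b–d–e–c is a cycle in G, G is not acyclic. Forests are exactly the graphs of treewidth ≤ 1, so tw(G) ≥ 2. Combining the bounds, tw(G) = 2.

2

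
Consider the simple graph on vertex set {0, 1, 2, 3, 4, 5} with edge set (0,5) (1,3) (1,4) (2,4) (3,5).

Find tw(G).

A width-1 tree decomposition is:
Bags: B1 = {2, 4}  B2 = {1, 4}  B3 = {1, 3}  B4 = {3, 5}  B5 = {0, 5}
Tree: B1–B2, B2–B3, B3–B4, B4–B5
Every bag has size at most 2, so the width is 2 − 1 = 1 and tw(G) ≤ 1. Since G has at least one edge (e.g. 2–4), it is not an edgeless graph, so tw(G) ≥ 1. Hence tw(G) = 1 exactly.

1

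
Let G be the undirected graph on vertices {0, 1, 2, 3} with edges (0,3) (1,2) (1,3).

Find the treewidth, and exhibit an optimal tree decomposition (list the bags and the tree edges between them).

Treewidth 1.
One such decomposition:
Bags: B1 = {0, 3}  B2 = {1, 3}  B3 = {1, 2}
Tree: B1–B2, B2–B3

Each bag holds 2 vertices, so the decomposition has width 1, which upper-bounds the treewidth. Any graph with an edge has treewidth ≥ 1, and G has the edge 0–3. Combining the bounds, tw(G) = 1.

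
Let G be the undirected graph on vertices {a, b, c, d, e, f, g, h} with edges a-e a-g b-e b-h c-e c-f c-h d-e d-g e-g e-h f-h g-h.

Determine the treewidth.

2

A width-2 tree decomposition is:
Bags: B1 = {e, g, h}  B2 = {b, e, h}  B3 = {c, e, h}  B4 = {a, e, g}  B5 = {c, f, h}  B6 = {d, e, g}
Tree: B1–B2, B2–B3, B1–B4, B3–B5, B1–B6
Every bag has size at most 3, so the width is 3 − 1 = 2 and tw(G) ≤ 2. For the lower bound, the 3 vertices {d, e, g} are pairwise adjacent, and any tree decomposition puts a clique entirely inside one bag — forcing width ≥ 2. Hence tw(G) = 2 exactly.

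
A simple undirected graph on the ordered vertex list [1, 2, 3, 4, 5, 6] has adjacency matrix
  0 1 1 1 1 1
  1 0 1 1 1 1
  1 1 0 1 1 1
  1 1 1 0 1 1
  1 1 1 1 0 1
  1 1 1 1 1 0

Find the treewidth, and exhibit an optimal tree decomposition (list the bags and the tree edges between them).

Treewidth 5.
One such decomposition:
Bags: B1 = {1, 2, 3, 4, 5, 6}
Tree: (single bag)

With just one bag of size 6, the width is 6 − 1 = 5, so tw(G) ≤ 5. On the other hand G contains the 6-clique {1, 2, 3, 4, 5, 6}. A clique must lie in a single bag of any decomposition, so no decomposition can have width below 5. Hence tw(G) = 5 exactly.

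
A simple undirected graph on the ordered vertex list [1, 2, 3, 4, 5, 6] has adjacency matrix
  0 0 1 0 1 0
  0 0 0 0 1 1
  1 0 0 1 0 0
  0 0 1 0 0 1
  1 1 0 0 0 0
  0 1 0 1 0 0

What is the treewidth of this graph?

A width-2 tree decomposition is:
Bags: B1 = {1, 2, 5}  B2 = {1, 2, 6}  B3 = {1, 4, 6}  B4 = {1, 3, 4}
Tree: B1–B2, B2–B3, B3–B4
Each bag holds 3 vertices, so the decomposition has width 2, which upper-bounds the treewidth. For the lower bound, G contains the cycle 1–5–2–6–4–3–1, so G is not a forest; only forests have treewidth ≤ 1, hence tw(G) ≥ 2. Combining the bounds, tw(G) = 2.

2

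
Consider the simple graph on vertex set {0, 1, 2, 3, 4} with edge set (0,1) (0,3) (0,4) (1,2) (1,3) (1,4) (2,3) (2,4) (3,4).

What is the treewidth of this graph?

A width-3 tree decomposition is:
Bags: B1 = {1, 2, 3, 4}  B2 = {0, 1, 3, 4}
Tree: B1–B2
Each bag holds 4 vertices, so the decomposition has width 3, which upper-bounds the treewidth. For the lower bound, the 4 vertices {0, 1, 3, 4} are pairwise adjacent, and any tree decomposition puts a clique entirely inside one bag — forcing width ≥ 3. Combining the bounds, tw(G) = 3.

3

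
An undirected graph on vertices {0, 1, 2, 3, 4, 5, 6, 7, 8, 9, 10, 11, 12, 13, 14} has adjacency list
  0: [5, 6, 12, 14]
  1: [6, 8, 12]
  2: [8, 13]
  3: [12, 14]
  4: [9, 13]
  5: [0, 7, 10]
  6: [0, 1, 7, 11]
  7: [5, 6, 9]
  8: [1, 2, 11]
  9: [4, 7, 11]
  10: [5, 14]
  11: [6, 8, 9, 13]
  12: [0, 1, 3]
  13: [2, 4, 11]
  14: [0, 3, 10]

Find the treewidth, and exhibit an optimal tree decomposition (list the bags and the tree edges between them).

Each bag holds 4 vertices, so the decomposition has width 3, which upper-bounds the treewidth. For the lower bound: the 4 vertex sets {2,4,13}, {8}, {11}, {1,6,7,9} are disjoint, each induces a connected subgraph, and every pair is joined by at least one edge of G. Contracting each set to a single vertex therefore yields K_{4} as a minor, and since treewidth is minor-monotone, tw(G) ≥ tw(K_{4}) = 3. The upper and lower bounds meet at 3, so that is the treewidth.

Treewidth 3.
Bags: B1 = {2, 4, 8, 13}  B2 = {4, 8, 11, 13}  B3 = {4, 8, 9, 11}  B4 = {1, 8, 9, 11}  B5 = {1, 6, 9, 11}  B6 = {1, 6, 7, 9}  B7 = {1, 6, 7, 12}  B8 = {0, 6, 7, 12}  B9 = {0, 5, 7, 12}  B10 = {0, 3, 5, 12}  B11 = {0, 3, 5, 14}  B12 = {3, 5, 10, 14}
Tree: B1–B2, B2–B3, B3–B4, B4–B5, B5–B6, B6–B7, B7–B8, B8–B9, B9–B10, B10–B11, B11–B12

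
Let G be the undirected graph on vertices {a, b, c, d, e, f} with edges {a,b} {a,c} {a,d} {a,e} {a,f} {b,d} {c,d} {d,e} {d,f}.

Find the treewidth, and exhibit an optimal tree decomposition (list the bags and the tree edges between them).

Treewidth 2.
One optimal decomposition is:
Bags: B1 = {a, d, f}  B2 = {a, b, d}  B3 = {a, c, d}  B4 = {a, d, e}
Tree: B1–B2, B1–B3, B1–B4

Each bag holds 3 vertices, so the decomposition has width 2, which upper-bounds the treewidth. For the lower bound, the 3 vertices {a, d, e} are pairwise adjacent, and any tree decomposition puts a clique entirely inside one bag — forcing width ≥ 2. Hence tw(G) = 2 exactly.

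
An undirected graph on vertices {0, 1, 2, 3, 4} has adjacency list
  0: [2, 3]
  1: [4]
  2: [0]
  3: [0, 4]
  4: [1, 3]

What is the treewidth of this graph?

A width-1 tree decomposition is:
Bags: B1 = {0, 2}  B2 = {0, 3}  B3 = {3, 4}  B4 = {1, 4}
Tree: B1–B2, B2–B3, B3–B4
Every bag has size at most 2, so the width is 2 − 1 = 1 and tw(G) ≤ 1. Any graph with an edge has treewidth ≥ 1, and G has the edge 2–0. Combining the bounds, tw(G) = 1.

1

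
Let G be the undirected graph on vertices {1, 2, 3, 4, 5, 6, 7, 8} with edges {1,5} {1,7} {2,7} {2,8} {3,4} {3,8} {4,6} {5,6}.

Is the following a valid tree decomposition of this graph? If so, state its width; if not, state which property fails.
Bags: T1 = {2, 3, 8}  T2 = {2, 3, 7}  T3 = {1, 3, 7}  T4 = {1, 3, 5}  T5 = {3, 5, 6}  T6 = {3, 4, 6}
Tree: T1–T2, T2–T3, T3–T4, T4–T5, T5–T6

Yes; width 2.

Vertex coverage: the bags together contain {1, 2, 3, 4, 5, 6, 7, 8}, the full vertex set. Edge coverage: each edge of G has both endpoints in at least one bag. Running intersection: for every vertex, the bags containing it form a connected subtree. All three properties hold, so this is a valid tree decomposition of width max|bag| − 1 = 2, and hence tw(G) ≤ 2.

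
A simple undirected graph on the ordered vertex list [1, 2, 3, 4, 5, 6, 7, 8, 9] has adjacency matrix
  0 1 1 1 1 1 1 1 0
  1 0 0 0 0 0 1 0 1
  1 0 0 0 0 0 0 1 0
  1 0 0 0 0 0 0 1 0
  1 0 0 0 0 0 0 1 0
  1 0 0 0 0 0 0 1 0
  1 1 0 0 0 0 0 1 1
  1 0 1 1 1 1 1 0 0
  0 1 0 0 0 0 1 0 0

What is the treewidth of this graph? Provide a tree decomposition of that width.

The largest bag has 3 vertices, giving width 2; this decomposition certifies tw(G) ≤ 2. For the lower bound, the 3 vertices {1, 3, 8} are pairwise adjacent, and any tree decomposition puts a clique entirely inside one bag — forcing width ≥ 2. Hence tw(G) = 2 exactly.

Treewidth 2.
One such decomposition:
Bags: B1 = {1, 5, 8}  B2 = {1, 3, 8}  B3 = {1, 7, 8}  B4 = {1, 6, 8}  B5 = {1, 2, 7}  B6 = {2, 7, 9}  B7 = {1, 4, 8}
Tree: B1–B2, B1–B3, B3–B4, B3–B5, B5–B6, B4–B7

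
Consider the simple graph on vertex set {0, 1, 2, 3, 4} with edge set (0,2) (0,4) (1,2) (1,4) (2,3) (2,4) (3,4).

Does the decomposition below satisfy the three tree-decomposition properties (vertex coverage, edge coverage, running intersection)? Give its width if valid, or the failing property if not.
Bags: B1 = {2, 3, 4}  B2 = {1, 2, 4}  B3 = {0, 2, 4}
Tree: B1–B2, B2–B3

Yes; width 2.

Checking the three conditions: (i) the bags cover all of {0, 1, 2, 3, 4}; (ii) for each edge, some bag contains both endpoints; (iii) the bags containing any fixed vertex form a subtree. All hold, so the decomposition is valid with width 3 − 1 = 2.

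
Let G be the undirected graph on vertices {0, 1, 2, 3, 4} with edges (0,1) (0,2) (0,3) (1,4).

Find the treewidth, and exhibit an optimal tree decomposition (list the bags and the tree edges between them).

Treewidth 1.
One such decomposition:
Bags: B1 = {1, 4}  B2 = {0, 1}  B3 = {0, 2}  B4 = {0, 3}
Tree: B1–B2, B2–B3, B2–B4

Every bag has size at most 2, so the width is 2 − 1 = 1 and tw(G) ≤ 1. G has an edge, so its treewidth is at least 1. Hence tw(G) = 1 exactly.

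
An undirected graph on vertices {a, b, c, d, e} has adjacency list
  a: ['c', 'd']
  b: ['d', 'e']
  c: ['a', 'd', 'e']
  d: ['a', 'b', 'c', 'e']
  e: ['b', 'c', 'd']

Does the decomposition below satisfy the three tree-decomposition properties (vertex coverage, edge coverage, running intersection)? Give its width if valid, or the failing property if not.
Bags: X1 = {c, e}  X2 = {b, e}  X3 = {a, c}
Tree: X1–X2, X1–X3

No — vertex d appears in no bag.

A tree decomposition must satisfy three properties: every vertex lies in some bag; for every edge, both endpoints lie together in some bag; and for every vertex, the bags containing it form a connected subtree. Here vertex d appears in no bag, so the decomposition is invalid.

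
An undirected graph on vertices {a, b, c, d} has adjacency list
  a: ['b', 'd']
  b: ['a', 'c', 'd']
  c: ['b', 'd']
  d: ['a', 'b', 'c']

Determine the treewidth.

A width-2 tree decomposition is:
Bags: B1 = {a, b, d}  B2 = {b, c, d}
Tree: B1–B2
Every bag has size at most 3, so the width is 3 − 1 = 2 and tw(G) ≤ 2. For the lower bound, the 3 vertices {b, c, d} are pairwise adjacent, and any tree decomposition puts a clique entirely inside one bag — forcing width ≥ 2. Therefore the treewidth is 2.

2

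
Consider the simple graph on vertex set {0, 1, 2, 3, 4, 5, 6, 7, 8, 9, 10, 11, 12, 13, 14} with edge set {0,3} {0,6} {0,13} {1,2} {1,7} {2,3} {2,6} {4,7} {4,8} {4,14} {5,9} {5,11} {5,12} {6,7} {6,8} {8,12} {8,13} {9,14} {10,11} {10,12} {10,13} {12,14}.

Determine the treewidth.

3

A width-3 tree decomposition is:
Bags: B1 = {5, 9, 10, 11}  B2 = {5, 9, 10, 12}  B3 = {9, 10, 12, 14}  B4 = {10, 12, 13, 14}  B5 = {8, 12, 13, 14}  B6 = {4, 8, 13, 14}  B7 = {0, 4, 8, 13}  B8 = {0, 4, 6, 8}  B9 = {0, 4, 6, 7}  B10 = {0, 3, 6, 7}  B11 = {2, 3, 6, 7}  B12 = {1, 2, 3, 7}
Tree: B1–B2, B2–B3, B3–B4, B4–B5, B5–B6, B6–B7, B7–B8, B8–B9, B9–B10, B10–B11, B11–B12
Each bag holds 4 vertices, so the decomposition has width 3, which upper-bounds the treewidth. For the lower bound: the 4 vertex sets {5,9,11}, {10}, {12}, {4,8,13,14} are disjoint, each induces a connected subgraph, and every pair is joined by at least one edge of G. Contracting each set to a single vertex therefore yields K_{4} as a minor, and since treewidth is minor-monotone, tw(G) ≥ tw(K_{4}) = 3. The upper and lower bounds meet at 3, so that is the treewidth.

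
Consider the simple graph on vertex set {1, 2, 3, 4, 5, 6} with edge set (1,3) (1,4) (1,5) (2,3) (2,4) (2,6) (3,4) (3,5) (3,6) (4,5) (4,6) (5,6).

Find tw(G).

3

A width-3 tree decomposition is:
Bags: B1 = {3, 4, 5, 6}  B2 = {2, 3, 4, 6}  B3 = {1, 3, 4, 5}
Tree: B1–B2, B1–B3
Every bag has size at most 4, so the width is 4 − 1 = 3 and tw(G) ≤ 3. For the lower bound, the 4 vertices {2, 3, 4, 6} are pairwise adjacent, and any tree decomposition puts a clique entirely inside one bag — forcing width ≥ 3. The upper and lower bounds meet at 3, so that is the treewidth.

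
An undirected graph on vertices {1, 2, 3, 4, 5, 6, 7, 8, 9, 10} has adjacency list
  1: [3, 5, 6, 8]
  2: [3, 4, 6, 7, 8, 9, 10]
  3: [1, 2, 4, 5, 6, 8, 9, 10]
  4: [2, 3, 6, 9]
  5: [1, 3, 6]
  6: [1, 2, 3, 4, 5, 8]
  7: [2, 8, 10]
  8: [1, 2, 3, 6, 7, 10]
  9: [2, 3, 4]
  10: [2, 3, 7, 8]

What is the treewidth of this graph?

3

A width-3 tree decomposition is:
Bags: B1 = {1, 3, 6, 8}  B2 = {2, 3, 6, 8}  B3 = {2, 3, 8, 10}  B4 = {2, 3, 4, 6}  B5 = {2, 3, 4, 9}  B6 = {1, 3, 5, 6}  B7 = {2, 7, 8, 10}
Tree: B1–B2, B2–B3, B2–B4, B4–B5, B1–B6, B3–B7
The largest bag has 4 vertices, giving width 3; this decomposition certifies tw(G) ≤ 3. On the other hand G contains the 4-clique {1, 3, 6, 8}. A clique must lie in a single bag of any decomposition, so no decomposition can have width below 3. Combining the bounds, tw(G) = 3.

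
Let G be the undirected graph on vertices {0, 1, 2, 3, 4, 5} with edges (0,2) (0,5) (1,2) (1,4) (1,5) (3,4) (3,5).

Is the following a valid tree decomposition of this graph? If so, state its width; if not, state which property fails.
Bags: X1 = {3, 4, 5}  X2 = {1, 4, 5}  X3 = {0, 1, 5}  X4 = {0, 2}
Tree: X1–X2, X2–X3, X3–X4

A tree decomposition must satisfy three properties: every vertex lies in some bag; for every edge, both endpoints lie together in some bag; and for every vertex, the bags containing it form a connected subtree. Here edge (1,2) lies in no bag, so the decomposition is invalid.

No — edge (1,2) lies in no bag.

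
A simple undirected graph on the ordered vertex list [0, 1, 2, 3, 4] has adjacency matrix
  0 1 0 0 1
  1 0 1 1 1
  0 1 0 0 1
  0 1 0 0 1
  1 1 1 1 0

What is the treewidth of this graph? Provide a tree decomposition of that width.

Treewidth 2.
One such decomposition:
Bags: B1 = {1, 3, 4}  B2 = {0, 1, 4}  B3 = {1, 2, 4}
Tree: B1–B2, B1–B3

The largest bag has 3 vertices, giving width 2; this decomposition certifies tw(G) ≤ 2. For the lower bound, the 3 vertices {0, 1, 4} are pairwise adjacent, and any tree decomposition puts a clique entirely inside one bag — forcing width ≥ 2. Therefore the treewidth is 2.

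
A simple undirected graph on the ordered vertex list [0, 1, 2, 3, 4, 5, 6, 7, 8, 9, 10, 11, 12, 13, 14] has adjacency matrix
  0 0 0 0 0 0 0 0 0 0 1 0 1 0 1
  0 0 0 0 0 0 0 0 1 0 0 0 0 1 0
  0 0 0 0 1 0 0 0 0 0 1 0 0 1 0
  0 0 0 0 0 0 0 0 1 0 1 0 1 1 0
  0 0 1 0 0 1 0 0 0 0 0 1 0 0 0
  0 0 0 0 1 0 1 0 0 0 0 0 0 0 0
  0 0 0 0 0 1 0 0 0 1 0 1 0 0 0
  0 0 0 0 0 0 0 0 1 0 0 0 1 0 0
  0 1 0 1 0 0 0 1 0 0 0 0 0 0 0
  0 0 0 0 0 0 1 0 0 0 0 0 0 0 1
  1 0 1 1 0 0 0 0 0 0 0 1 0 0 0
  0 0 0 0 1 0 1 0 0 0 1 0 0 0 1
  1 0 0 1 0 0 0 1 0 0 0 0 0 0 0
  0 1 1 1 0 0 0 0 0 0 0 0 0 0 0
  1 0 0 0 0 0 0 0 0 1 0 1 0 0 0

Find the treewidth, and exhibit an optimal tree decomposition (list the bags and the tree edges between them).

Treewidth 3.
One optimal decomposition is:
Bags: B1 = {5, 6, 9, 14}  B2 = {5, 6, 11, 14}  B3 = {4, 5, 11, 14}  B4 = {0, 4, 11, 14}  B5 = {0, 4, 10, 11}  B6 = {0, 2, 4, 10}  B7 = {0, 2, 10, 12}  B8 = {2, 3, 10, 12}  B9 = {2, 3, 12, 13}  B10 = {3, 7, 12, 13}  B11 = {3, 7, 8, 13}  B12 = {1, 7, 8, 13}
Tree: B1–B2, B2–B3, B3–B4, B4–B5, B5–B6, B6–B7, B7–B8, B8–B9, B9–B10, B10–B11, B11–B12

Every bag has size at most 4, so the width is 4 − 1 = 3 and tw(G) ≤ 3. For the lower bound: the 4 vertex sets {5,6,9}, {14}, {11}, {0,2,4,10} are disjoint, each induces a connected subgraph, and every pair is joined by at least one edge of G. Contracting each set to a single vertex therefore yields K_{4} as a minor, and since treewidth is minor-monotone, tw(G) ≥ tw(K_{4}) = 3. Therefore the treewidth is 3.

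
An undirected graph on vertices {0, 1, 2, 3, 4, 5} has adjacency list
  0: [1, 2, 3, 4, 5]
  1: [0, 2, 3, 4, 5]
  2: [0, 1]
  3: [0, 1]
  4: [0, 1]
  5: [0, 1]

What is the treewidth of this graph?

2

A width-2 tree decomposition is:
Bags: B1 = {0, 1, 5}  B2 = {0, 1, 4}  B3 = {0, 1, 3}  B4 = {0, 1, 2}
Tree: B1–B2, B2–B3, B3–B4
Each bag holds 3 vertices, so the decomposition has width 2, which upper-bounds the treewidth. For the lower bound, the 3 vertices {0, 1, 2} are pairwise adjacent, and any tree decomposition puts a clique entirely inside one bag — forcing width ≥ 2. Hence tw(G) = 2 exactly.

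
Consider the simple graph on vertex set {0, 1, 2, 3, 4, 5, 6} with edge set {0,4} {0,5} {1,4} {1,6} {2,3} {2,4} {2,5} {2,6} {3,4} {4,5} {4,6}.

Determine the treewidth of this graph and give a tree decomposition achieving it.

Treewidth 2.
One optimal decomposition is:
Bags: B1 = {1, 4, 6}  B2 = {2, 4, 6}  B3 = {2, 3, 4}  B4 = {2, 4, 5}  B5 = {0, 4, 5}
Tree: B1–B2, B2–B3, B2–B4, B4–B5

The largest bag has 3 vertices, giving width 2; this decomposition certifies tw(G) ≤ 2. Conversely, {0, 4, 5} is a clique of size 3, and the vertices of any clique must share a bag in every tree decomposition; so some bag has ≥ 3 vertices and tw(G) ≥ 2. The upper and lower bounds meet at 2, so that is the treewidth.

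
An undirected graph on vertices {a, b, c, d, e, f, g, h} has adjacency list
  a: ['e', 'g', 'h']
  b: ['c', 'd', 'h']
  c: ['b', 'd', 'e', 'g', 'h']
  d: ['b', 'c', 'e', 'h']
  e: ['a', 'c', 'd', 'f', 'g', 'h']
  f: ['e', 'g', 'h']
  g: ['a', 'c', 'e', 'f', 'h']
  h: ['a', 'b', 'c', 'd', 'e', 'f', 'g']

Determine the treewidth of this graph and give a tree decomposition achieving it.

Treewidth 3.
One optimal decomposition is:
Bags: B1 = {e, f, g, h}  B2 = {c, e, g, h}  B3 = {c, d, e, h}  B4 = {b, c, d, h}  B5 = {a, e, g, h}
Tree: B1–B2, B2–B3, B3–B4, B2–B5

Every bag has size at most 4, so the width is 4 − 1 = 3 and tw(G) ≤ 3. For the lower bound, the 4 vertices {c, d, e, h} are pairwise adjacent, and any tree decomposition puts a clique entirely inside one bag — forcing width ≥ 3. The upper and lower bounds meet at 3, so that is the treewidth.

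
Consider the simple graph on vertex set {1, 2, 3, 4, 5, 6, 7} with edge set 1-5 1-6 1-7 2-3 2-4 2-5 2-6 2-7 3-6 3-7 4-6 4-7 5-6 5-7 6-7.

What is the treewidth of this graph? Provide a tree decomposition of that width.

Each bag holds 4 vertices, so the decomposition has width 3, which upper-bounds the treewidth. On the other hand G contains the 4-clique {1, 5, 6, 7}. A clique must lie in a single bag of any decomposition, so no decomposition can have width below 3. Hence tw(G) = 3 exactly.

Treewidth 3.
One such decomposition:
Bags: B1 = {1, 5, 6, 7}  B2 = {2, 5, 6, 7}  B3 = {2, 3, 6, 7}  B4 = {2, 4, 6, 7}
Tree: B1–B2, B2–B3, B3–B4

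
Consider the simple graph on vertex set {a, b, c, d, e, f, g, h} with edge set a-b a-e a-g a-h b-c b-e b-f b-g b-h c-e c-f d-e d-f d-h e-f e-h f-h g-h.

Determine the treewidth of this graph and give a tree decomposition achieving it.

Treewidth 3.
One optimal decomposition is:
Bags: B1 = {a, b, e, h}  B2 = {b, e, f, h}  B3 = {d, e, f, h}  B4 = {b, c, e, f}  B5 = {a, b, g, h}
Tree: B1–B2, B2–B3, B2–B4, B1–B5

Every bag has size at most 4, so the width is 4 − 1 = 3 and tw(G) ≤ 3. For the lower bound, the 4 vertices {d, e, f, h} are pairwise adjacent, and any tree decomposition puts a clique entirely inside one bag — forcing width ≥ 3. Hence tw(G) = 3 exactly.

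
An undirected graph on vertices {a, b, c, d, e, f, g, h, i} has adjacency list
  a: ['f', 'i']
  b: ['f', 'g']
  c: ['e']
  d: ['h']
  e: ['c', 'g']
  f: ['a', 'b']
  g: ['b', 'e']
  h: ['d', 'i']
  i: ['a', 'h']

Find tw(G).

1

A width-1 tree decomposition is:
Bags: B1 = {c, e}  B2 = {e, g}  B3 = {b, g}  B4 = {b, f}  B5 = {a, f}  B6 = {a, i}  B7 = {h, i}  B8 = {d, h}
Tree: B1–B2, B2–B3, B3–B4, B4–B5, B5–B6, B6–B7, B7–B8
Each bag holds 2 vertices, so the decomposition has width 1, which upper-bounds the treewidth. Since G has at least one edge (e.g. c–e), it is not an edgeless graph, so tw(G) ≥ 1. The upper and lower bounds meet at 1, so that is the treewidth.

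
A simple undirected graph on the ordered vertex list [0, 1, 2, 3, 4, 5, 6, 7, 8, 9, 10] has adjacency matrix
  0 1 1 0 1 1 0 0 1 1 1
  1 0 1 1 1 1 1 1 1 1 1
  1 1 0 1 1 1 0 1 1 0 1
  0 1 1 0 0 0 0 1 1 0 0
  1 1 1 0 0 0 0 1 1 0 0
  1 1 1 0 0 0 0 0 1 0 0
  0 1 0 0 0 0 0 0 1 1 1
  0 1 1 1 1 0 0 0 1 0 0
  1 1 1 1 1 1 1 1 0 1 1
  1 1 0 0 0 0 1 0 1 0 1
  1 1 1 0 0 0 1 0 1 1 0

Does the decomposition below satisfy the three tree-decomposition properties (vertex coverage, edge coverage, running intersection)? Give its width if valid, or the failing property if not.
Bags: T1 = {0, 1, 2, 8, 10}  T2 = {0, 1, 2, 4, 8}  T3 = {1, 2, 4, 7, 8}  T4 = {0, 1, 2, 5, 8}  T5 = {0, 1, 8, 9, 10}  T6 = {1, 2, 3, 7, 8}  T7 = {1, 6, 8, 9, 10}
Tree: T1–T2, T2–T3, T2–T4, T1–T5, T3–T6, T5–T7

Vertex coverage: the bags together contain {0, 1, 2, 3, 4, 5, 6, 7, 8, 9, 10}, the full vertex set. Edge coverage: each edge of G has both endpoints in at least one bag. Running intersection: for every vertex, the bags containing it form a connected subtree. All three properties hold, so this is a valid tree decomposition of width max|bag| − 1 = 4, and hence tw(G) ≤ 4.

Yes; width 4.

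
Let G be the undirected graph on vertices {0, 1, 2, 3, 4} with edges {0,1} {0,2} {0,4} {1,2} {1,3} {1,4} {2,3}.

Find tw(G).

2

A width-2 tree decomposition is:
Bags: B1 = {1, 2, 3}  B2 = {0, 1, 2}  B3 = {0, 1, 4}
Tree: B1–B2, B2–B3
Each bag holds 3 vertices, so the decomposition has width 2, which upper-bounds the treewidth. On the other hand G contains the 3-clique {0, 1, 2}. A clique must lie in a single bag of any decomposition, so no decomposition can have width below 2. Therefore the treewidth is 2.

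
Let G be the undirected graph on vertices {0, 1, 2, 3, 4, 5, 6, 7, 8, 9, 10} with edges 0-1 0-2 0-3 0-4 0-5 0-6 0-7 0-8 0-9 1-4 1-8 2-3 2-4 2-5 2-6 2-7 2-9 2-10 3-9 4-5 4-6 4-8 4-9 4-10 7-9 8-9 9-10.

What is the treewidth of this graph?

A width-3 tree decomposition is:
Bags: B1 = {2, 4, 9, 10}  B2 = {0, 2, 4, 9}  B3 = {0, 2, 3, 9}  B4 = {0, 4, 8, 9}  B5 = {0, 2, 7, 9}  B6 = {0, 2, 4, 5}  B7 = {0, 1, 4, 8}  B8 = {0, 2, 4, 6}
Tree: B1–B2, B2–B3, B2–B4, B2–B5, B2–B6, B4–B7, B2–B8
The largest bag has 4 vertices, giving width 3; this decomposition certifies tw(G) ≤ 3. On the other hand G contains the 4-clique {0, 4, 8, 9}. A clique must lie in a single bag of any decomposition, so no decomposition can have width below 3. Combining the bounds, tw(G) = 3.

3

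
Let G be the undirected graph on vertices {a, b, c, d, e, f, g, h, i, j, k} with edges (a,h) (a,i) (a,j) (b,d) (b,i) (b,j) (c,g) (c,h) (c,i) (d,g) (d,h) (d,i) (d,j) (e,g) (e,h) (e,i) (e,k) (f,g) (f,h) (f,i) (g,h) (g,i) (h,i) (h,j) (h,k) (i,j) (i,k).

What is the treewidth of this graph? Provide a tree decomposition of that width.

Treewidth 3.
Bags: B1 = {d, h, i, j}  B2 = {d, g, h, i}  B3 = {f, g, h, i}  B4 = {e, g, h, i}  B5 = {c, g, h, i}  B6 = {a, h, i, j}  B7 = {b, d, i, j}  B8 = {e, h, i, k}
Tree: B1–B2, B2–B3, B2–B4, B4–B5, B1–B6, B1–B7, B4–B8

Each bag holds 4 vertices, so the decomposition has width 3, which upper-bounds the treewidth. On the other hand G contains the 4-clique {d, g, h, i}. A clique must lie in a single bag of any decomposition, so no decomposition can have width below 3. Combining the bounds, tw(G) = 3.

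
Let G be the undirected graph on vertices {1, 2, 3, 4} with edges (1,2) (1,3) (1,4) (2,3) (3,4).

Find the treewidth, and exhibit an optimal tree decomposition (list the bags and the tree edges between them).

Treewidth 2.
One optimal decomposition is:
Bags: B1 = {1, 3, 4}  B2 = {1, 2, 3}
Tree: B1–B2

Each bag holds 3 vertices, so the decomposition has width 2, which upper-bounds the treewidth. For the lower bound, the 3 vertices {1, 2, 3} are pairwise adjacent, and any tree decomposition puts a clique entirely inside one bag — forcing width ≥ 2. The upper and lower bounds meet at 2, so that is the treewidth.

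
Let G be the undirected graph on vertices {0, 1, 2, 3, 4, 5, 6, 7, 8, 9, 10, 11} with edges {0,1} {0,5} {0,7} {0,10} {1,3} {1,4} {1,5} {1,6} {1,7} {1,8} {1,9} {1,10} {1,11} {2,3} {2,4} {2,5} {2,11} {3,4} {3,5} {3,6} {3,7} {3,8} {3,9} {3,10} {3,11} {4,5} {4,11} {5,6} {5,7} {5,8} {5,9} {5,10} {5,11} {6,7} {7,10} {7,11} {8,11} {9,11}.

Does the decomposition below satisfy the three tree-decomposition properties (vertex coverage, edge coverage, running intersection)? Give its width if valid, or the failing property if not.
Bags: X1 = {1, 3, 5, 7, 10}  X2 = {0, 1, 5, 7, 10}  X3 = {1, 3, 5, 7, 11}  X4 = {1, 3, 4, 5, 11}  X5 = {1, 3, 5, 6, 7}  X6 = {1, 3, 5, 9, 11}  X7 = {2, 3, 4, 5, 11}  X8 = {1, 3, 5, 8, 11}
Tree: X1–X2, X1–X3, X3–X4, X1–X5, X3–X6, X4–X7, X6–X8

Yes; width 4.

Every vertex of G appears in some bag (union = {0, 1, 2, 3, 4, 5, 6, 7, 8, 9, 10, 11}); every edge is covered by a bag; and for each vertex v the set of bags containing v is connected in the bag tree. The decomposition is therefore valid. The largest bag has 5 vertices, so the width is 4.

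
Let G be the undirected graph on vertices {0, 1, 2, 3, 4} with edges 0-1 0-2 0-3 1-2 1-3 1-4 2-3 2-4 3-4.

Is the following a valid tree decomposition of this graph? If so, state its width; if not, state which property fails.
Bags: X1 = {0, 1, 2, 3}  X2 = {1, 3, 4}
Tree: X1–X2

No — edge (2,4) lies in no bag.

A tree decomposition must satisfy three properties: every vertex lies in some bag; for every edge, both endpoints lie together in some bag; and for every vertex, the bags containing it form a connected subtree. Here edge (2,4) lies in no bag, so the decomposition is invalid.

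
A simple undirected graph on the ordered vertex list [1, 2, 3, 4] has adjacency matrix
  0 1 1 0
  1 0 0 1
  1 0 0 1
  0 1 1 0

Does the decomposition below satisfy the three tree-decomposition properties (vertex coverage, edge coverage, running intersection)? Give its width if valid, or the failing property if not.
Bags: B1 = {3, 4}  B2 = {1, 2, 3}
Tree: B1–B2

No — edge (2,4) lies in no bag.

A tree decomposition must satisfy three properties: every vertex lies in some bag; for every edge, both endpoints lie together in some bag; and for every vertex, the bags containing it form a connected subtree. Here edge (2,4) lies in no bag, so the decomposition is invalid.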